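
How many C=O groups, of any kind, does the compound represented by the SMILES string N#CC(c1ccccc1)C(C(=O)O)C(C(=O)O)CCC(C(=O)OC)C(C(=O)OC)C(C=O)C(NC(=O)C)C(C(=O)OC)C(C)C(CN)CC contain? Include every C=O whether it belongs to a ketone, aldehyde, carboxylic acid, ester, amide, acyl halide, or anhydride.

CH(COOH): carboxylic acid, 1 C=O (running total 1).
CH(COOH): carboxylic acid, 1 C=O (running total 2).
CH(COOCH3): ester, 1 C=O (running total 3).
CH(COOCH3): ester, 1 C=O (running total 4).
CH(CHO): aldehyde, 1 C=O (running total 5).
CH(NHCOCH3): amide, 1 C=O (running total 6).
CH(COOCH3): ester, 1 C=O (running total 7).

7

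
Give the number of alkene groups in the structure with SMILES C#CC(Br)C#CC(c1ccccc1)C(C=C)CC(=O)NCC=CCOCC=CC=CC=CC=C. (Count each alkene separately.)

C≡C triple bond → alkyne.
halogen on an sp³ carbon → alkyl halide.
C≡C triple bond → alkyne.
pendant –C6H5: benzene ring → arene.
pendant –CH=CH2: C=C double bond → alkene.
–C(=O)–N– linkage → amide (the N is not an amine).
C=C double bond → alkene.
C–O–C with sp³ carbons on both sides and no adjacent C=O → ether.
C=C double bond → alkene.
C=C double bond → alkene.
C=C double bond → alkene.
C=C double bond → alkene.
Alkene appears at: CH(CH=CH2), CH=CH, CH=CH, CH=CH, CH=CH, CH=CH2 → 6.

6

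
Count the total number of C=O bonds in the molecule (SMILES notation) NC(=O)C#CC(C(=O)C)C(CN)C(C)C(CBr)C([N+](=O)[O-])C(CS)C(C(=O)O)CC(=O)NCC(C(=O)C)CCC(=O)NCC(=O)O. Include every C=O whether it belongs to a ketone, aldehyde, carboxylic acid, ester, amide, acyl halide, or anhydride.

H2NCO: amide, 1 C=O (running total 1).
CH(COCH3): ketone, 1 C=O (running total 2).
CH(COOH): carboxylic acid, 1 C=O (running total 3).
CH2CONHCH2: amide, 1 C=O (running total 4).
CH(COCH3): ketone, 1 C=O (running total 5).
CH2CONHCH2: amide, 1 C=O (running total 6).
COOH: carboxylic acid, 1 C=O (running total 7).

7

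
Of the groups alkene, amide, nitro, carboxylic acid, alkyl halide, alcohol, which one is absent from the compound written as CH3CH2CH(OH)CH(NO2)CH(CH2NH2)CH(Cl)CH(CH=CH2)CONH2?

alkyl halide: present (CH(Cl) — halogen on an sp³ carbon → alkyl halide).
amide: present (CONH2 — –C(=O)NH2: carbonyl C bonded to C and to N → amide (the N is not a separate amine)).
nitro: present (CH(NO2) — –NO2 on an sp³ carbon → nitro (the N=O is not a carbonyl)).
alkene: present (CH(CH=CH2) — pendant –CH=CH2: C=C double bond → alkene).
alcohol: present (CH(OH) — –OH on an sp³ carbon → alcohol (secondary)).
carboxylic acid: absent. In CONH2, the carbonyl is bonded to nitrogen, not to –OH; that is an amide.

carboxylic acid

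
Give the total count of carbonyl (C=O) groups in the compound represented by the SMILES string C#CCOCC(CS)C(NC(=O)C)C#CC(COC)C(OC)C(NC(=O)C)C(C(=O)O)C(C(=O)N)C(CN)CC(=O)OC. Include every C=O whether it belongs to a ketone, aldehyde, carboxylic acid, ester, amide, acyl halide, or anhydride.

5

CH(NHCOCH3): amide, 1 C=O (running total 1).
CH(NHCOCH3): amide, 1 C=O (running total 2).
CH(COOH): carboxylic acid, 1 C=O (running total 3).
CH(CONH2): amide, 1 C=O (running total 4).
COOCH3: ester, 1 C=O (running total 5).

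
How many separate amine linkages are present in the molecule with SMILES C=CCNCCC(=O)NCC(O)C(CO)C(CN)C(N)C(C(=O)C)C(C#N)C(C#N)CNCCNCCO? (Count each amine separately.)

5

Working along the chain:
  CH2=CH: C=C double bond → alkene.
  CH2NHCH2: C–N–C with sp³ carbons and no adjacent C=O → amine (secondary).
  CH2CONHCH2: –C(=O)–N– linkage → amide (the N is not an amine).
  CH(OH): –OH on an sp³ carbon → alcohol (secondary).
  CH(CH2OH): pendant –CH2OH on an sp³ backbone C → alcohol.
  CH(CH2NH2): pendant –CH2NH2: N on sp³ C, no adjacent C=O → amine.
  CH(NH2): –NH2 on an sp³ carbon with no adjacent C=O → amine.
  CH(COCH3): pendant –COCH3: carbonyl C bonded to two carbons → ketone.
  CH(CN): pendant –C≡N: nitrile.
  CH(CN): pendant –C≡N: nitrile.
  CH2NHCH2: C–N–C with sp³ carbons and no adjacent C=O → amine (secondary).
  CH2NHCH2: C–N–C with sp³ carbons and no adjacent C=O → amine (secondary).
  CH2OH: –OH on an sp³ carbon → alcohol.
Amine appears at: CH2NHCH2, CH(CH2NH2), CH(NH2), CH2NHCH2, CH2NHCH2 → 5.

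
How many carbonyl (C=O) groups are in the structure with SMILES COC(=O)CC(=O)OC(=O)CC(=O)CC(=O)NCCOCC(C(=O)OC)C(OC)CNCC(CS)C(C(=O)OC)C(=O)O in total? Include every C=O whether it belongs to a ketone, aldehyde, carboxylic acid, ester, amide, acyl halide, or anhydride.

8

CH3OOC: ester, 1 C=O (running total 1).
CH2CO-O-COCH2: anhydride, 2 C=O (running total 3).
CO: ketone, 1 C=O (running total 4).
CH2CONHCH2: amide, 1 C=O (running total 5).
CH(COOCH3): ester, 1 C=O (running total 6).
CH(COOCH3): ester, 1 C=O (running total 7).
COOH: carboxylic acid, 1 C=O (running total 8).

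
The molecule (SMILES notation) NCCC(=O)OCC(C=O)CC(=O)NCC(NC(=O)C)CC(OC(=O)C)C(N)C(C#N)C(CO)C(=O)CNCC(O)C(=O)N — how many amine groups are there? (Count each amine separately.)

3

Taking each segment in turn:
  H2NCH2: –NH2 on an sp³ carbon with no adjacent C=O → amine.
  CH2COOCH2: –C(=O)–O–C with C on the carbonyl side → ester.
  CH(CHO): pendant –CHO: carbonyl C bonded to C and H → aldehyde.
  CH2CONHCH2: –C(=O)–N– linkage → amide (the N is not an amine).
  CH(NHCOCH3): pendant –NHC(=O)CH3: N bonded to a carbonyl → amide (not amine).
  CH(OCOCH3): pendant –OC(=O)CH3: an acyloxy group → ester.
  CH(NH2): –NH2 on an sp³ carbon with no adjacent C=O → amine.
  CH(CN): pendant –C≡N: nitrile.
  CH(CH2OH): pendant –CH2OH on an sp³ backbone C → alcohol.
  CO: –C(=O)– with carbon on both sides → ketone.
  CH2NHCH2: C–N–C with sp³ carbons and no adjacent C=O → amine (secondary).
  CH(OH): –OH on an sp³ carbon → alcohol (secondary).
  CONH2: –C(=O)NH2: carbonyl C bonded to C and to N → amide (the N is not a separate amine).
Amine appears at: H2NCH2, CH(NH2), CH2NHCH2 → 3.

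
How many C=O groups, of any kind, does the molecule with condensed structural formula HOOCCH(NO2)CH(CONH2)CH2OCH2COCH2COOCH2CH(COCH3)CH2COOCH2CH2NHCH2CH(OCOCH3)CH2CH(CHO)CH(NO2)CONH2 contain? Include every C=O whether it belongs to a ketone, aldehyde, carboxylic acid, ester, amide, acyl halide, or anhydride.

9

HOOC: carboxylic acid, 1 C=O (running total 1).
CH(CONH2): amide, 1 C=O (running total 2).
CO: ketone, 1 C=O (running total 3).
CH2COOCH2: ester, 1 C=O (running total 4).
CH(COCH3): ketone, 1 C=O (running total 5).
CH2COOCH2: ester, 1 C=O (running total 6).
CH(OCOCH3): ester, 1 C=O (running total 7).
CH(CHO): aldehyde, 1 C=O (running total 8).
CONH2: amide, 1 C=O (running total 9).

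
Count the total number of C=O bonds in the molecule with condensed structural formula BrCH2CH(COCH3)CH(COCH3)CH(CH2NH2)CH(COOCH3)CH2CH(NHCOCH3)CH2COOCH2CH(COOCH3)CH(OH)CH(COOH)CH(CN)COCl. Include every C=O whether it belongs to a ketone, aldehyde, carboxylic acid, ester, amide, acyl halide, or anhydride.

8

CH(COCH3): ketone, 1 C=O (running total 1).
CH(COCH3): ketone, 1 C=O (running total 2).
CH(COOCH3): ester, 1 C=O (running total 3).
CH(NHCOCH3): amide, 1 C=O (running total 4).
CH2COOCH2: ester, 1 C=O (running total 5).
CH(COOCH3): ester, 1 C=O (running total 6).
CH(COOH): carboxylic acid, 1 C=O (running total 7).
COCl: acyl halide, 1 C=O (running total 8).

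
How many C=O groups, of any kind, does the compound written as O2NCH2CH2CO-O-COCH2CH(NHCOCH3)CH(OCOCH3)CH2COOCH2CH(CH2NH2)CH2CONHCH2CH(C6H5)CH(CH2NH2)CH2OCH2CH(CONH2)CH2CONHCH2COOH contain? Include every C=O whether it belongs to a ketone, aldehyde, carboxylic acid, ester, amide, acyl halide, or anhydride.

CH2CO-O-COCH2: anhydride, 2 C=O (running total 2).
CH(NHCOCH3): amide, 1 C=O (running total 3).
CH(OCOCH3): ester, 1 C=O (running total 4).
CH2COOCH2: ester, 1 C=O (running total 5).
CH2CONHCH2: amide, 1 C=O (running total 6).
CH(CONH2): amide, 1 C=O (running total 7).
CH2CONHCH2: amide, 1 C=O (running total 8).
COOH: carboxylic acid, 1 C=O (running total 9).

9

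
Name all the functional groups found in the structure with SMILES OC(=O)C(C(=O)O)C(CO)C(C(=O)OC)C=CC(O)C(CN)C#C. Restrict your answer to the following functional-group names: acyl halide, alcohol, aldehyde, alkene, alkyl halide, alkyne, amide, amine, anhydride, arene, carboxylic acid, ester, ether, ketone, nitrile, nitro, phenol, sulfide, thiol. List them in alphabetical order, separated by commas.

alcohol, alkene, alkyne, amine, carboxylic acid, ester

–COOH: carbonyl C bonded to –OH and C → carboxylic acid (the –OH is not a separate alcohol).
pendant –COOH: carbonyl C bonded to C and –OH → carboxylic acid.
pendant –CH2OH on an sp³ backbone C → alcohol.
pendant –COOCH3: carbonyl C bonded to C and –OCH3 → ester.
C=C double bond → alkene.
–OH on an sp³ carbon → alcohol (secondary).
pendant –CH2NH2: N on sp³ C, no adjacent C=O → amine.
C≡C triple bond → alkyne.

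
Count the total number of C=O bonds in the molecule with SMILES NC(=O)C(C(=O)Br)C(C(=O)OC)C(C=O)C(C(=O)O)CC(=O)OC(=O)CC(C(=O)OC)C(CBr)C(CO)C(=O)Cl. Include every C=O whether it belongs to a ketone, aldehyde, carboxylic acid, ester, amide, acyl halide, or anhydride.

H2NCO: amide, 1 C=O (running total 1).
CH(COBr): acyl halide, 1 C=O (running total 2).
CH(COOCH3): ester, 1 C=O (running total 3).
CH(CHO): aldehyde, 1 C=O (running total 4).
CH(COOH): carboxylic acid, 1 C=O (running total 5).
CH2CO-O-COCH2: anhydride, 2 C=O (running total 7).
CH(COOCH3): ester, 1 C=O (running total 8).
COCl: acyl halide, 1 C=O (running total 9).

9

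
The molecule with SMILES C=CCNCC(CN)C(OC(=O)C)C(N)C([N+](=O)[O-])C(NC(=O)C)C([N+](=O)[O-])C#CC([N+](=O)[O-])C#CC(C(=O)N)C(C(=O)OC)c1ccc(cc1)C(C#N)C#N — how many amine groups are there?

3

C=C double bond → alkene.
C–N–C with sp³ carbons and no adjacent C=O → amine (secondary).
pendant –CH2NH2: N on sp³ C, no adjacent C=O → amine.
pendant –OC(=O)CH3: an acyloxy group → ester.
–NH2 on an sp³ carbon with no adjacent C=O → amine.
–NO2 on an sp³ carbon → nitro (the N=O is not a carbonyl).
pendant –NHC(=O)CH3: N bonded to a carbonyl → amide (not amine).
–NO2 on an sp³ carbon → nitro (the N=O is not a carbonyl).
C≡C triple bond → alkyne.
–NO2 on an sp³ carbon → nitro (the N=O is not a carbonyl).
C≡C triple bond → alkyne.
pendant –CONH2: carbonyl C bonded to C and N → amide.
pendant –COOCH3: carbonyl C bonded to C and –OCH3 → ester.
para-disubstituted benzene ring → arene.
pendant –C≡N: nitrile.
–C≡N: carbon triple-bonded to nitrogen → nitrile.
Amine appears at: CH2NHCH2, CH(CH2NH2), CH(NH2) → 3.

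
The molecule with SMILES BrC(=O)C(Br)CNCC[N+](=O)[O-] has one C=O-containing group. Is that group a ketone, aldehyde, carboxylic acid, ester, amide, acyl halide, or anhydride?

acyl halide

The carbonyl is in the BrCO segment: –C(=O)Br: carbonyl C bonded to C and to a halogen → acyl halide (not alkyl halide).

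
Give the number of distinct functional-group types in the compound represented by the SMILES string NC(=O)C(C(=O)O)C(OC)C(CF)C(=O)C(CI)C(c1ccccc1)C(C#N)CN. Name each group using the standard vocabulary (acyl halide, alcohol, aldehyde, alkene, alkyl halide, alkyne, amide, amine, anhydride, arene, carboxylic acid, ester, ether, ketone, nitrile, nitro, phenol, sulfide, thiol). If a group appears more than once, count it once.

8

Working along the chain:
  H2NCO: –C(=O)NH2: carbonyl C bonded to C and to N → amide (the N is not a separate amine).
  CH(COOH): pendant –COOH: carbonyl C bonded to C and –OH → carboxylic acid.
  CH(OCH3): pendant –OCH3: C–O–C with sp³ C, no adjacent C=O → ether.
  CH(CH2F): pendant –CH2X: halogen on sp³ carbon → alkyl halide.
  CO: –C(=O)– with carbon on both sides → ketone.
  CH(CH2I): pendant –CH2X: halogen on sp³ carbon → alkyl halide.
  CH(C6H5): pendant –C6H5: benzene ring → arene.
  CH(CN): pendant –C≡N: nitrile.
  CH2NH2: –NH2 on an sp³ carbon with no adjacent C=O → amine.
Distinct types present: alkyl halide, amide, amine, arene, carboxylic acid, ether, ketone, nitrile.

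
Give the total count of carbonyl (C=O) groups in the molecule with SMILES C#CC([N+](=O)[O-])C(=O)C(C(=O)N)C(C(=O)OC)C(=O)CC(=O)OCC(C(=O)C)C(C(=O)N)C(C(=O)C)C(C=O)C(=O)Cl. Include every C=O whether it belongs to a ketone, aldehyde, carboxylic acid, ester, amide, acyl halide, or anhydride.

10

CO: ketone, 1 C=O (running total 1).
CH(CONH2): amide, 1 C=O (running total 2).
CH(COOCH3): ester, 1 C=O (running total 3).
CO: ketone, 1 C=O (running total 4).
CH2COOCH2: ester, 1 C=O (running total 5).
CH(COCH3): ketone, 1 C=O (running total 6).
CH(CONH2): amide, 1 C=O (running total 7).
CH(COCH3): ketone, 1 C=O (running total 8).
CH(CHO): aldehyde, 1 C=O (running total 9).
COCl: acyl halide, 1 C=O (running total 10).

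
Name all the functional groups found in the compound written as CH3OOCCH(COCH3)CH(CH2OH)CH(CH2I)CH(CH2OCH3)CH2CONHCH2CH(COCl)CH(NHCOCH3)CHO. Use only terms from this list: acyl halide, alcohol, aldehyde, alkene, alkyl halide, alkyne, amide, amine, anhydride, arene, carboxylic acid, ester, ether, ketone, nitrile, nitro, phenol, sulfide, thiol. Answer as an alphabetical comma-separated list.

acyl halide, alcohol, aldehyde, alkyl halide, amide, ester, ether, ketone

Working along the chain:
  CH3OOC: CH3O–C(=O)–: carbonyl C bonded to C and to –OCH3 → ester (not ketone + ether).
  CH(COCH3): pendant –COCH3: carbonyl C bonded to two carbons → ketone.
  CH(CH2OH): pendant –CH2OH on an sp³ backbone C → alcohol.
  CH(CH2I): pendant –CH2X: halogen on sp³ carbon → alkyl halide.
  CH(CH2OCH3): pendant –CH2OCH3: C–O–C linkage → ether.
  CH2CONHCH2: –C(=O)–N– linkage → amide (the N is not an amine).
  CH(COCl): pendant –C(=O)X: carbonyl C bonded to C and halogen → acyl halide.
  CH(NHCOCH3): pendant –NHC(=O)CH3: N bonded to a carbonyl → amide (not amine).
  CHO: terminal –CHO: carbonyl C bonded to H and C → aldehyde.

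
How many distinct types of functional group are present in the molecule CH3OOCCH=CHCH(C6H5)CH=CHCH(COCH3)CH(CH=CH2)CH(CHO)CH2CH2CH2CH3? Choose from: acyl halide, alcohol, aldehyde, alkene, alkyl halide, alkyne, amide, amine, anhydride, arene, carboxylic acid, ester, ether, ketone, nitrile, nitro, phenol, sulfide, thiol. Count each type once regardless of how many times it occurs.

5

Reading the structure from left to right:
  CH3OOC: CH3O–C(=O)–: carbonyl C bonded to C and to –OCH3 → ester (not ketone + ether).
  CH=CH: C=C double bond → alkene.
  CH(C6H5): pendant –C6H5: benzene ring → arene.
  CH=CH: C=C double bond → alkene.
  CH(COCH3): pendant –COCH3: carbonyl C bonded to two carbons → ketone.
  CH(CH=CH2): pendant –CH=CH2: C=C double bond → alkene.
  CH(CHO): pendant –CHO: carbonyl C bonded to C and H → aldehyde.
Distinct types present: aldehyde, alkene, arene, ester, ketone.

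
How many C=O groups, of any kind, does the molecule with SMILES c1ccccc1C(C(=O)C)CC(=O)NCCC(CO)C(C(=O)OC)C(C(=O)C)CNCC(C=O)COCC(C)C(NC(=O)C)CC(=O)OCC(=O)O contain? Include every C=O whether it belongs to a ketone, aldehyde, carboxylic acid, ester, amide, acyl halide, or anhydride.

8

CH(COCH3): ketone, 1 C=O (running total 1).
CH2CONHCH2: amide, 1 C=O (running total 2).
CH(COOCH3): ester, 1 C=O (running total 3).
CH(COCH3): ketone, 1 C=O (running total 4).
CH(CHO): aldehyde, 1 C=O (running total 5).
CH(NHCOCH3): amide, 1 C=O (running total 6).
CH2COOCH2: ester, 1 C=O (running total 7).
COOH: carboxylic acid, 1 C=O (running total 8).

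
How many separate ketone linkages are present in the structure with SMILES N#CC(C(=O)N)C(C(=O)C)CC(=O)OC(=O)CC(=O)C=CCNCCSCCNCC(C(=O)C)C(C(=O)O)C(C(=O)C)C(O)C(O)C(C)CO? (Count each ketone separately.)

Taking each segment in turn:
  N≡C: N≡C–: carbon triple-bonded to nitrogen → nitrile.
  CH(CONH2): pendant –CONH2: carbonyl C bonded to C and N → amide.
  CH(COCH3): pendant –COCH3: carbonyl C bonded to two carbons → ketone.
  CH2CO-O-COCH2: two acyl groups sharing one oxygen, –C(=O)–O–C(=O)– → anhydride.
  CO: –C(=O)– with carbon on both sides → ketone.
  CH=CH: C=C double bond → alkene.
  CH2NHCH2: C–N–C with sp³ carbons and no adjacent C=O → amine (secondary).
  CH2SCH2: C–S–C linkage → sulfide (thioether).
  CH2NHCH2: C–N–C with sp³ carbons and no adjacent C=O → amine (secondary).
  CH(COCH3): pendant –COCH3: carbonyl C bonded to two carbons → ketone.
  CH(COOH): pendant –COOH: carbonyl C bonded to C and –OH → carboxylic acid.
  CH(COCH3): pendant –COCH3: carbonyl C bonded to two carbons → ketone.
  CH(OH): –OH on an sp³ carbon → alcohol (secondary).
  CH(OH): –OH on an sp³ carbon → alcohol (secondary).
  CH2OH: –OH on an sp³ carbon → alcohol.
Ketone appears at: CH(COCH3), CO, CH(COCH3), CH(COCH3) → 4.

4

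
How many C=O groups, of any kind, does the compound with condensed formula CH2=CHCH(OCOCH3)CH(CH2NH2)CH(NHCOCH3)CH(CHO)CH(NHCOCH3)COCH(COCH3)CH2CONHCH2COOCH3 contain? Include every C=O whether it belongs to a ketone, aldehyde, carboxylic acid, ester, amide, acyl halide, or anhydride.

CH(OCOCH3): ester, 1 C=O (running total 1).
CH(NHCOCH3): amide, 1 C=O (running total 2).
CH(CHO): aldehyde, 1 C=O (running total 3).
CH(NHCOCH3): amide, 1 C=O (running total 4).
CO: ketone, 1 C=O (running total 5).
CH(COCH3): ketone, 1 C=O (running total 6).
CH2CONHCH2: amide, 1 C=O (running total 7).
COOCH3: ester, 1 C=O (running total 8).

8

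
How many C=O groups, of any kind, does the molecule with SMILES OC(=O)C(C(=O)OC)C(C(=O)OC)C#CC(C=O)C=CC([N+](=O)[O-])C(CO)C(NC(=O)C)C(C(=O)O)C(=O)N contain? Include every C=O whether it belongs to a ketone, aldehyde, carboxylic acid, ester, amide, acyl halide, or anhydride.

HOOC: carboxylic acid, 1 C=O (running total 1).
CH(COOCH3): ester, 1 C=O (running total 2).
CH(COOCH3): ester, 1 C=O (running total 3).
CH(CHO): aldehyde, 1 C=O (running total 4).
CH(NHCOCH3): amide, 1 C=O (running total 5).
CH(COOH): carboxylic acid, 1 C=O (running total 6).
CONH2: amide, 1 C=O (running total 7).

7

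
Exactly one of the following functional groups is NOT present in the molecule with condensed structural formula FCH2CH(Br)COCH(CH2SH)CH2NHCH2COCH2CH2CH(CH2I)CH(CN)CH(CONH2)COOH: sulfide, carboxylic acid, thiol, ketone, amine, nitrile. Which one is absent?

sulfide

ketone: present (CO — –C(=O)– with carbon on both sides → ketone).
carboxylic acid: present (COOH — –COOH: carbonyl C bonded to –OH and C → carboxylic acid (the –OH is not a separate alcohol)).
amine: present (CH2NHCH2 — C–N–C with sp³ carbons and no adjacent C=O → amine (secondary)).
nitrile: present (CH(CN) — pendant –C≡N: nitrile).
thiol: present (CH(CH2SH) — pendant –CH2SH → thiol).
sulfide: no segment matches this pattern.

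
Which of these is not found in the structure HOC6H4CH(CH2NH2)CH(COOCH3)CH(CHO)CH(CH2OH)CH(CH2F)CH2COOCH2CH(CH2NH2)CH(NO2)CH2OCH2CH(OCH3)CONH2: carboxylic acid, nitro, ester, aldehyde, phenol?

phenol: present (HOC6H4 — –OH attached directly to an aromatic ring → phenol (not alcohol); the ring itself is an arene).
nitro: present (CH(NO2) — –NO2 on an sp³ carbon → nitro (the N=O is not a carbonyl)).
ester: present (CH(COOCH3) — pendant –COOCH3: carbonyl C bonded to C and –OCH3 → ester).
aldehyde: present (CH(CHO) — pendant –CHO: carbonyl C bonded to C and H → aldehyde).
carboxylic acid: absent. In each of CH(COOCH3) and CH2COOCH2, the acyl oxygen is bonded to carbon (–O–C), not to H, so this is an ester. In CONH2, the carbonyl is bonded to nitrogen, not to –OH; that is an amide.

carboxylic acid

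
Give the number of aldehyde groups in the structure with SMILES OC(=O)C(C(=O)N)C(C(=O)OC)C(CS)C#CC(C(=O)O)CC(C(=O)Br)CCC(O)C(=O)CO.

0

Taking each segment in turn:
  HOOC: –COOH: carbonyl C bonded to –OH and C → carboxylic acid (the –OH is not a separate alcohol).
  CH(CONH2): pendant –CONH2: carbonyl C bonded to C and N → amide.
  CH(COOCH3): pendant –COOCH3: carbonyl C bonded to C and –OCH3 → ester.
  CH(CH2SH): pendant –CH2SH → thiol.
  C≡C: C≡C triple bond → alkyne.
  CH(COOH): pendant –COOH: carbonyl C bonded to C and –OH → carboxylic acid.
  CH(COBr): pendant –C(=O)X: carbonyl C bonded to C and halogen → acyl halide.
  CH(OH): –OH on an sp³ carbon → alcohol (secondary).
  CO: –C(=O)– with carbon on both sides → ketone.
  CH2OH: –OH on an sp³ carbon → alcohol.
No segment is a aldehyde: HOOC is carboxylic acid, not aldehyde; CH(COOCH3) is ester, not aldehyde; CH(COOH) is carboxylic acid, not aldehyde. → 0.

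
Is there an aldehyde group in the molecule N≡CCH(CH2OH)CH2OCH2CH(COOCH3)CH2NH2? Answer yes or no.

Working along the chain:
  N≡C: N≡C–: carbon triple-bonded to nitrogen → nitrile.
  CH(CH2OH): pendant –CH2OH on an sp³ backbone C → alcohol.
  CH2OCH2: C–O–C with sp³ carbons on both sides and no adjacent C=O → ether.
  CH(COOCH3): pendant –COOCH3: carbonyl C bonded to C and –OCH3 → ester.
  CH2NH2: –NH2 on an sp³ carbon with no adjacent C=O → amine.
The groups actually present are: alcohol, amine, ester, ether, nitrile.

no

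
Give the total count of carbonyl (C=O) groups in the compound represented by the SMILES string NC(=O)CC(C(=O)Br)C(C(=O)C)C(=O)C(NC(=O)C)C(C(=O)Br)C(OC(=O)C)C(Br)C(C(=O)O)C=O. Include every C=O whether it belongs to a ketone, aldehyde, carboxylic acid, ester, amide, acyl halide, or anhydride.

9

H2NCO: amide, 1 C=O (running total 1).
CH(COBr): acyl halide, 1 C=O (running total 2).
CH(COCH3): ketone, 1 C=O (running total 3).
CO: ketone, 1 C=O (running total 4).
CH(NHCOCH3): amide, 1 C=O (running total 5).
CH(COBr): acyl halide, 1 C=O (running total 6).
CH(OCOCH3): ester, 1 C=O (running total 7).
CH(COOH): carboxylic acid, 1 C=O (running total 8).
CHO: aldehyde, 1 C=O (running total 9).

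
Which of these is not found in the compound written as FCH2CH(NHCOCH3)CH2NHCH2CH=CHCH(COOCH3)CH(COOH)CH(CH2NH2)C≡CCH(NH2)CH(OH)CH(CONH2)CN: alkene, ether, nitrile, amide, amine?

amide: present (CH(NHCOCH3) — pendant –NHC(=O)CH3: N bonded to a carbonyl → amide (not amine)).
alkene: present (CH=CH — C=C double bond → alkene).
nitrile: present (CN — –C≡N: carbon triple-bonded to nitrogen → nitrile).
amine: present (CH2NHCH2 — C–N–C with sp³ carbons and no adjacent C=O → amine (secondary)).
ether: absent. In CH(COOCH3), the C–O–C oxygen is adjacent to a C=O, so it belongs to an ester, not an ether.

ether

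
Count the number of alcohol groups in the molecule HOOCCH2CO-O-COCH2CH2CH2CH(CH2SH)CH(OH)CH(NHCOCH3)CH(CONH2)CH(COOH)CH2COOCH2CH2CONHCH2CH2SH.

–COOH: carbonyl C bonded to –OH and C → carboxylic acid (the –OH is not a separate alcohol).
two acyl groups sharing one oxygen, –C(=O)–O–C(=O)– → anhydride.
pendant –CH2SH → thiol.
–OH on an sp³ carbon → alcohol (secondary).
pendant –NHC(=O)CH3: N bonded to a carbonyl → amide (not amine).
pendant –CONH2: carbonyl C bonded to C and N → amide.
pendant –COOH: carbonyl C bonded to C and –OH → carboxylic acid.
–C(=O)–O–C with C on the carbonyl side → ester.
–C(=O)–N– linkage → amide (the N is not an amine).
–SH on an sp³ carbon → thiol.
Alcohol appears at: CH(OH) → 1.

1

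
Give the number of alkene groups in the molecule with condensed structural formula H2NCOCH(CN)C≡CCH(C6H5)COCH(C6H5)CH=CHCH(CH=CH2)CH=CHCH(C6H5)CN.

3

Working along the chain:
  H2NCO: –C(=O)NH2: carbonyl C bonded to C and to N → amide (the N is not a separate amine).
  CH(CN): pendant –C≡N: nitrile.
  C≡C: C≡C triple bond → alkyne.
  CH(C6H5): pendant –C6H5: benzene ring → arene.
  CO: –C(=O)– with carbon on both sides → ketone.
  CH(C6H5): pendant –C6H5: benzene ring → arene.
  CH=CH: C=C double bond → alkene.
  CH(CH=CH2): pendant –CH=CH2: C=C double bond → alkene.
  CH=CH: C=C double bond → alkene.
  CH(C6H5): pendant –C6H5: benzene ring → arene.
  CN: –C≡N: carbon triple-bonded to nitrogen → nitrile.
Alkene appears at: CH=CH, CH(CH=CH2), CH=CH → 3.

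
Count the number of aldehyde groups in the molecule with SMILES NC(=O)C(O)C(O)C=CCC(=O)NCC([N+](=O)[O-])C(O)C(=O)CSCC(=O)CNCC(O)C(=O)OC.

Taking each segment in turn:
  H2NCO: –C(=O)NH2: carbonyl C bonded to C and to N → amide (the N is not a separate amine).
  CH(OH): –OH on an sp³ carbon → alcohol (secondary).
  CH(OH): –OH on an sp³ carbon → alcohol (secondary).
  CH=CH: C=C double bond → alkene.
  CH2CONHCH2: –C(=O)–N– linkage → amide (the N is not an amine).
  CH(NO2): –NO2 on an sp³ carbon → nitro (the N=O is not a carbonyl).
  CH(OH): –OH on an sp³ carbon → alcohol (secondary).
  CO: –C(=O)– with carbon on both sides → ketone.
  CH2SCH2: C–S–C linkage → sulfide (thioether).
  CO: –C(=O)– with carbon on both sides → ketone.
  CH2NHCH2: C–N–C with sp³ carbons and no adjacent C=O → amine (secondary).
  CH(OH): –OH on an sp³ carbon → alcohol (secondary).
  COOCH3: –C(=O)OCH3: carbonyl C bonded to C and to –OCH3 → ester (not ketone + ether).
No segment is a aldehyde: CO is ketone, not aldehyde; CO is ketone, not aldehyde; COOCH3 is ester, not aldehyde. → 0.

0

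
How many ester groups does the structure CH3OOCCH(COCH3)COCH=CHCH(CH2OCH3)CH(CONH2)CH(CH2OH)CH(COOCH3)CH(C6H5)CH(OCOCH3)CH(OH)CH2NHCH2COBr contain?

3

Working along the chain:
  CH3OOC: CH3O–C(=O)–: carbonyl C bonded to C and to –OCH3 → ester (not ketone + ether).
  CH(COCH3): pendant –COCH3: carbonyl C bonded to two carbons → ketone.
  CO: –C(=O)– with carbon on both sides → ketone.
  CH=CH: C=C double bond → alkene.
  CH(CH2OCH3): pendant –CH2OCH3: C–O–C linkage → ether.
  CH(CONH2): pendant –CONH2: carbonyl C bonded to C and N → amide.
  CH(CH2OH): pendant –CH2OH on an sp³ backbone C → alcohol.
  CH(COOCH3): pendant –COOCH3: carbonyl C bonded to C and –OCH3 → ester.
  CH(C6H5): pendant –C6H5: benzene ring → arene.
  CH(OCOCH3): pendant –OC(=O)CH3: an acyloxy group → ester.
  CH(OH): –OH on an sp³ carbon → alcohol (secondary).
  CH2NHCH2: C–N–C with sp³ carbons and no adjacent C=O → amine (secondary).
  COBr: –C(=O)Br: carbonyl C bonded to C and to a halogen → acyl halide (not alkyl halide).
Ester appears at: CH3OOC, CH(COOCH3), CH(OCOCH3) → 3.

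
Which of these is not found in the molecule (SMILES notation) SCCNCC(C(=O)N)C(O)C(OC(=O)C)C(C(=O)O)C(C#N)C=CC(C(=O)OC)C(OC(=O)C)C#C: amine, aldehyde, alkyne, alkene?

aldehyde

alkene: present (CH=CH — C=C double bond → alkene).
alkyne: present (C≡CH — C≡C triple bond → alkyne).
amine: present (CH2NHCH2 — C–N–C with sp³ carbons and no adjacent C=O → amine (secondary)).
aldehyde: absent. In CH(COOH), the carbonyl carbon bears –OH, not –H, so it is a carboxylic acid.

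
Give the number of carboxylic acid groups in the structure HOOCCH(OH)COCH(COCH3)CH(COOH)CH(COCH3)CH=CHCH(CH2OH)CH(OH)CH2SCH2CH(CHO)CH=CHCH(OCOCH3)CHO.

2

Taking each segment in turn:
  HOOC: –COOH: carbonyl C bonded to –OH and C → carboxylic acid (the –OH is not a separate alcohol).
  CH(OH): –OH on an sp³ carbon → alcohol (secondary).
  CO: –C(=O)– with carbon on both sides → ketone.
  CH(COCH3): pendant –COCH3: carbonyl C bonded to two carbons → ketone.
  CH(COOH): pendant –COOH: carbonyl C bonded to C and –OH → carboxylic acid.
  CH(COCH3): pendant –COCH3: carbonyl C bonded to two carbons → ketone.
  CH=CH: C=C double bond → alkene.
  CH(CH2OH): pendant –CH2OH on an sp³ backbone C → alcohol.
  CH(OH): –OH on an sp³ carbon → alcohol (secondary).
  CH2SCH2: C–S–C linkage → sulfide (thioether).
  CH(CHO): pendant –CHO: carbonyl C bonded to C and H → aldehyde.
  CH=CH: C=C double bond → alkene.
  CH(OCOCH3): pendant –OC(=O)CH3: an acyloxy group → ester.
  CHO: terminal –CHO: carbonyl C bonded to H and C → aldehyde.
Carboxylic acid appears at: HOOC, CH(COOH) → 2.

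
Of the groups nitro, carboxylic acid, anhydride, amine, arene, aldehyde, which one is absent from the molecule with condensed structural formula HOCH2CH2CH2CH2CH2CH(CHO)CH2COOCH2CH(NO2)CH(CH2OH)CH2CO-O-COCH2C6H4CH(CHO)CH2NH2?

carboxylic acid

arene: present (C6H4 — para-disubstituted benzene ring → arene).
aldehyde: present (CH(CHO) — pendant –CHO: carbonyl C bonded to C and H → aldehyde).
nitro: present (CH(NO2) — –NO2 on an sp³ carbon → nitro (the N=O is not a carbonyl)).
amine: present (CH2NH2 — –NH2 on an sp³ carbon with no adjacent C=O → amine).
anhydride: present (CH2CO-O-COCH2 — two acyl groups sharing one oxygen, –C(=O)–O–C(=O)– → anhydride).
carboxylic acid: absent. In CH2COOCH2, the acyl oxygen is bonded to carbon (–O–C), not to H, so this is an ester.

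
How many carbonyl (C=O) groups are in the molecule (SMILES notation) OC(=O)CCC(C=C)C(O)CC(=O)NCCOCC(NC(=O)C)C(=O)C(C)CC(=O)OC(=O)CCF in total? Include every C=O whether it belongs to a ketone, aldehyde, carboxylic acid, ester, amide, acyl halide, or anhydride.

6

HOOC: carboxylic acid, 1 C=O (running total 1).
CH2CONHCH2: amide, 1 C=O (running total 2).
CH(NHCOCH3): amide, 1 C=O (running total 3).
CO: ketone, 1 C=O (running total 4).
CH2CO-O-COCH2: anhydride, 2 C=O (running total 6).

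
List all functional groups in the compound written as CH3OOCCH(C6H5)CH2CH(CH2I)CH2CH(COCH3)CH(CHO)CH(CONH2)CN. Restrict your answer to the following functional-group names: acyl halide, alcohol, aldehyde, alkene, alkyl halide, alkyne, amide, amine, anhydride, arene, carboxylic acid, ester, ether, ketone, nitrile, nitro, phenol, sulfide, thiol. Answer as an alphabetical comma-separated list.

CH3O–C(=O)–: carbonyl C bonded to C and to –OCH3 → ester (not ketone + ether).
pendant –C6H5: benzene ring → arene.
pendant –CH2X: halogen on sp³ carbon → alkyl halide.
pendant –COCH3: carbonyl C bonded to two carbons → ketone.
pendant –CHO: carbonyl C bonded to C and H → aldehyde.
pendant –CONH2: carbonyl C bonded to C and N → amide.
–C≡N: carbon triple-bonded to nitrogen → nitrile.

aldehyde, alkyl halide, amide, arene, ester, ketone, nitrile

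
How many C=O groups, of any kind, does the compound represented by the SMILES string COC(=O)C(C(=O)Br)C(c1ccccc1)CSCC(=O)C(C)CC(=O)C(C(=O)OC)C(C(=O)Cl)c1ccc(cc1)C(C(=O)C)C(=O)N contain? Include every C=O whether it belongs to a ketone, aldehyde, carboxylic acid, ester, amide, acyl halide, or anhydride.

8

CH3OOC: ester, 1 C=O (running total 1).
CH(COBr): acyl halide, 1 C=O (running total 2).
CO: ketone, 1 C=O (running total 3).
CO: ketone, 1 C=O (running total 4).
CH(COOCH3): ester, 1 C=O (running total 5).
CH(COCl): acyl halide, 1 C=O (running total 6).
CH(COCH3): ketone, 1 C=O (running total 7).
CONH2: amide, 1 C=O (running total 8).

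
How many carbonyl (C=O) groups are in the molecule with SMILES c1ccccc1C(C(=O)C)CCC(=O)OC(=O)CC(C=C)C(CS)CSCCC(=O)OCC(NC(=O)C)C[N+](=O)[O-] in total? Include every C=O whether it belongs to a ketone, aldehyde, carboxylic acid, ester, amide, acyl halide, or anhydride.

5

CH(COCH3): ketone, 1 C=O (running total 1).
CH2CO-O-COCH2: anhydride, 2 C=O (running total 3).
CH2COOCH2: ester, 1 C=O (running total 4).
CH(NHCOCH3): amide, 1 C=O (running total 5).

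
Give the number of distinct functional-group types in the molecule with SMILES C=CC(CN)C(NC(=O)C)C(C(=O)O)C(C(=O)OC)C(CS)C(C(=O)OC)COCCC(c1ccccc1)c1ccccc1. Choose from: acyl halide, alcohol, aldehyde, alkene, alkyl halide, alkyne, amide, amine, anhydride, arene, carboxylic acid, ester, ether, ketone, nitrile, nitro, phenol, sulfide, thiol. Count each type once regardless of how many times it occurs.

8

Working along the chain:
  CH2=CH: C=C double bond → alkene.
  CH(CH2NH2): pendant –CH2NH2: N on sp³ C, no adjacent C=O → amine.
  CH(NHCOCH3): pendant –NHC(=O)CH3: N bonded to a carbonyl → amide (not amine).
  CH(COOH): pendant –COOH: carbonyl C bonded to C and –OH → carboxylic acid.
  CH(COOCH3): pendant –COOCH3: carbonyl C bonded to C and –OCH3 → ester.
  CH(CH2SH): pendant –CH2SH → thiol.
  CH(COOCH3): pendant –COOCH3: carbonyl C bonded to C and –OCH3 → ester.
  CH2OCH2: C–O–C with sp³ carbons on both sides and no adjacent C=O → ether.
  CH(C6H5): pendant –C6H5: benzene ring → arene.
  C6H5: –C6H5 phenyl ring → arene.
Distinct types present: alkene, amide, amine, arene, carboxylic acid, ester, ether, thiol.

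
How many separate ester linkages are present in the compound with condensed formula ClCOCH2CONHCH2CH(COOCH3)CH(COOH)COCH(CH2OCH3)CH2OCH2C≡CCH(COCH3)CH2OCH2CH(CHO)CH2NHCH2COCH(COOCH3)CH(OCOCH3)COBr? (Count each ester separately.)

3

Taking each segment in turn:
  ClCO: –C(=O)Cl: carbonyl C bonded to C and to a halogen → acyl halide (not alkyl halide).
  CH2CONHCH2: –C(=O)–N– linkage → amide (the N is not an amine).
  CH(COOCH3): pendant –COOCH3: carbonyl C bonded to C and –OCH3 → ester.
  CH(COOH): pendant –COOH: carbonyl C bonded to C and –OH → carboxylic acid.
  CO: –C(=O)– with carbon on both sides → ketone.
  CH(CH2OCH3): pendant –CH2OCH3: C–O–C linkage → ether.
  CH2OCH2: C–O–C with sp³ carbons on both sides and no adjacent C=O → ether.
  C≡C: C≡C triple bond → alkyne.
  CH(COCH3): pendant –COCH3: carbonyl C bonded to two carbons → ketone.
  CH2OCH2: C–O–C with sp³ carbons on both sides and no adjacent C=O → ether.
  CH(CHO): pendant –CHO: carbonyl C bonded to C and H → aldehyde.
  CH2NHCH2: C–N–C with sp³ carbons and no adjacent C=O → amine (secondary).
  CO: –C(=O)– with carbon on both sides → ketone.
  CH(COOCH3): pendant –COOCH3: carbonyl C bonded to C and –OCH3 → ester.
  CH(OCOCH3): pendant –OC(=O)CH3: an acyloxy group → ester.
  COBr: –C(=O)Br: carbonyl C bonded to C and to a halogen → acyl halide (not alkyl halide).
Ester appears at: CH(COOCH3), CH(COOCH3), CH(OCOCH3) → 3.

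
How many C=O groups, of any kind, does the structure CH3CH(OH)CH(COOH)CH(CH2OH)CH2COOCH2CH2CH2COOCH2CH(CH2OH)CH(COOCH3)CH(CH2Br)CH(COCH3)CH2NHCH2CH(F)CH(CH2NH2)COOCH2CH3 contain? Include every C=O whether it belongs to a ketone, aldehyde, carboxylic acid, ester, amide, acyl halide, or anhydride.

6

CH(COOH): carboxylic acid, 1 C=O (running total 1).
CH2COOCH2: ester, 1 C=O (running total 2).
CH2COOCH2: ester, 1 C=O (running total 3).
CH(COOCH3): ester, 1 C=O (running total 4).
CH(COCH3): ketone, 1 C=O (running total 5).
COOCH2CH3: ester, 1 C=O (running total 6).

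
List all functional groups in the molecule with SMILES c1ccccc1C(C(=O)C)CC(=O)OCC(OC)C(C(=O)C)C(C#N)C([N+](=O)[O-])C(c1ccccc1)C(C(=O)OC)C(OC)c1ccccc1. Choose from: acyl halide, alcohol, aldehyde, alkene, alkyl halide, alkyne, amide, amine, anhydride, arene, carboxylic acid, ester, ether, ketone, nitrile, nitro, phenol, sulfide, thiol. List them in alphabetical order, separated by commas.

Reading the structure from left to right:
  C6H5: C6H5– phenyl ring → arene.
  CH(COCH3): pendant –COCH3: carbonyl C bonded to two carbons → ketone.
  CH2COOCH2: –C(=O)–O–C with C on the carbonyl side → ester.
  CH(OCH3): pendant –OCH3: C–O–C with sp³ C, no adjacent C=O → ether.
  CH(COCH3): pendant –COCH3: carbonyl C bonded to two carbons → ketone.
  CH(CN): pendant –C≡N: nitrile.
  CH(NO2): –NO2 on an sp³ carbon → nitro (the N=O is not a carbonyl).
  CH(C6H5): pendant –C6H5: benzene ring → arene.
  CH(COOCH3): pendant –COOCH3: carbonyl C bonded to C and –OCH3 → ester.
  CH(OCH3): pendant –OCH3: C–O–C with sp³ C, no adjacent C=O → ether.
  C6H5: –C6H5 phenyl ring → arene.

arene, ester, ether, ketone, nitrile, nitro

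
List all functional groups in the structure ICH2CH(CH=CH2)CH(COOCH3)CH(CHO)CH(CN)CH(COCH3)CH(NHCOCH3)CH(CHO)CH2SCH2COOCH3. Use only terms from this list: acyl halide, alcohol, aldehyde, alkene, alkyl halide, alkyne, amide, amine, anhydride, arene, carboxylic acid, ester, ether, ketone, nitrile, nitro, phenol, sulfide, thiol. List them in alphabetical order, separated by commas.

Taking each segment in turn:
  ICH2: halogen on an sp³ carbon → alkyl halide.
  CH(CH=CH2): pendant –CH=CH2: C=C double bond → alkene.
  CH(COOCH3): pendant –COOCH3: carbonyl C bonded to C and –OCH3 → ester.
  CH(CHO): pendant –CHO: carbonyl C bonded to C and H → aldehyde.
  CH(CN): pendant –C≡N: nitrile.
  CH(COCH3): pendant –COCH3: carbonyl C bonded to two carbons → ketone.
  CH(NHCOCH3): pendant –NHC(=O)CH3: N bonded to a carbonyl → amide (not amine).
  CH(CHO): pendant –CHO: carbonyl C bonded to C and H → aldehyde.
  CH2SCH2: C–S–C linkage → sulfide (thioether).
  COOCH3: –C(=O)OCH3: carbonyl C bonded to C and to –OCH3 → ester (not ketone + ether).

aldehyde, alkene, alkyl halide, amide, ester, ketone, nitrile, sulfide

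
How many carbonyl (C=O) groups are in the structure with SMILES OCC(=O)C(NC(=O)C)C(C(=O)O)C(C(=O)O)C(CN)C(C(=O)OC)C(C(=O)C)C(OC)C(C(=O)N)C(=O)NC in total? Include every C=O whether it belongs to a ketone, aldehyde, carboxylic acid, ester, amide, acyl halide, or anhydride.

CO: ketone, 1 C=O (running total 1).
CH(NHCOCH3): amide, 1 C=O (running total 2).
CH(COOH): carboxylic acid, 1 C=O (running total 3).
CH(COOH): carboxylic acid, 1 C=O (running total 4).
CH(COOCH3): ester, 1 C=O (running total 5).
CH(COCH3): ketone, 1 C=O (running total 6).
CH(CONH2): amide, 1 C=O (running total 7).
CONHCH3: amide, 1 C=O (running total 8).

8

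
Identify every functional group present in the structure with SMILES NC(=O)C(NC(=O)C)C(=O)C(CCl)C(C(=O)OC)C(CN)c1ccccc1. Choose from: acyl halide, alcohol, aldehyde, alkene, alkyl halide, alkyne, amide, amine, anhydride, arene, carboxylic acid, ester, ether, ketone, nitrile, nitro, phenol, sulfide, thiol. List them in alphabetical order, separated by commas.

alkyl halide, amide, amine, arene, ester, ketone

Working along the chain:
  H2NCO: –C(=O)NH2: carbonyl C bonded to C and to N → amide (the N is not a separate amine).
  CH(NHCOCH3): pendant –NHC(=O)CH3: N bonded to a carbonyl → amide (not amine).
  CO: –C(=O)– with carbon on both sides → ketone.
  CH(CH2Cl): pendant –CH2X: halogen on sp³ carbon → alkyl halide.
  CH(COOCH3): pendant –COOCH3: carbonyl C bonded to C and –OCH3 → ester.
  CH(CH2NH2): pendant –CH2NH2: N on sp³ C, no adjacent C=O → amine.
  C6H5: –C6H5 phenyl ring → arene.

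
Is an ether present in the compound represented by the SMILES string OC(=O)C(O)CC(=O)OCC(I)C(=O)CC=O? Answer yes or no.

–COOH: carbonyl C bonded to –OH and C → carboxylic acid (the –OH is not a separate alcohol).
–OH on an sp³ carbon → alcohol (secondary).
–C(=O)–O–C with C on the carbonyl side → ester.
halogen on an sp³ carbon → alkyl halide.
–C(=O)– with carbon on both sides → ketone.
terminal –CHO: carbonyl C bonded to H and C → aldehyde.
In CH2COOCH2, the C–O–C oxygen is adjacent to a C=O, so it belongs to an ester, not an ether.
The groups actually present are: alcohol, aldehyde, alkyl halide, carboxylic acid, ester, ketone.

no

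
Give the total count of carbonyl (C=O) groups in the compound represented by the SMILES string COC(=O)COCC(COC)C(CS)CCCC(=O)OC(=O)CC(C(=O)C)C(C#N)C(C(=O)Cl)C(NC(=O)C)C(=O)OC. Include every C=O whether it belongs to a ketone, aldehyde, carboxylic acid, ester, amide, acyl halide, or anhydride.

CH3OOC: ester, 1 C=O (running total 1).
CH2CO-O-COCH2: anhydride, 2 C=O (running total 3).
CH(COCH3): ketone, 1 C=O (running total 4).
CH(COCl): acyl halide, 1 C=O (running total 5).
CH(NHCOCH3): amide, 1 C=O (running total 6).
COOCH3: ester, 1 C=O (running total 7).

7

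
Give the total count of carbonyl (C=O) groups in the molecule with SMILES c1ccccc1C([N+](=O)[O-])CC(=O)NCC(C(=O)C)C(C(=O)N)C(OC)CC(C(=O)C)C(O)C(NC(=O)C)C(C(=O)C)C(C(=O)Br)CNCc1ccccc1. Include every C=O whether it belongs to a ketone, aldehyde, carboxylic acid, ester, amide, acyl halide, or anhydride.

CH2CONHCH2: amide, 1 C=O (running total 1).
CH(COCH3): ketone, 1 C=O (running total 2).
CH(CONH2): amide, 1 C=O (running total 3).
CH(COCH3): ketone, 1 C=O (running total 4).
CH(NHCOCH3): amide, 1 C=O (running total 5).
CH(COCH3): ketone, 1 C=O (running total 6).
CH(COBr): acyl halide, 1 C=O (running total 7).

7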